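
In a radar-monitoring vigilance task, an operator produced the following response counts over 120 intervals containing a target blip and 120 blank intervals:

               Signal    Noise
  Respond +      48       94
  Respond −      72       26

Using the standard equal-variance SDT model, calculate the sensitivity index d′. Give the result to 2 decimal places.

d′ = -1.04

H = 48/120 = 0.4000
FA = 94/120 = 0.7833
z(0.4000) = -0.253, z(0.7833) = 0.783
d' = z(H) − z(FA) = -0.253 − 0.783 = -1.036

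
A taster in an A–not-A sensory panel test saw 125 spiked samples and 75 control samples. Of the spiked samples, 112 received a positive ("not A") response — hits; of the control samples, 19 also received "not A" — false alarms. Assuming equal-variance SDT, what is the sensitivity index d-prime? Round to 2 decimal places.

H = 112/125 = 0.8960
FA = 19/75 = 0.2533
z(H) = 1.2591
z(FA) = -0.6641
d' = z(H) − z(FA) = 1.2591 − (-0.6641) = 1.9232

d-prime = 1.92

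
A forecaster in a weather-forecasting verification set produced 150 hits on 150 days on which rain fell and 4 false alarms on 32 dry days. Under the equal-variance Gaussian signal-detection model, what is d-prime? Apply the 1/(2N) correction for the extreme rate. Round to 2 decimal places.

d-prime = 3.86

The hit rate is 150/150 = 1, so apply the 1/(2N) correction: H → 1 − 1/(2·150) = 0.99667.
z(H) = z(0.99667) = 2.713
z(FA) = z(0.12500) = -1.150
d' = 2.713 − (-1.150) = 3.863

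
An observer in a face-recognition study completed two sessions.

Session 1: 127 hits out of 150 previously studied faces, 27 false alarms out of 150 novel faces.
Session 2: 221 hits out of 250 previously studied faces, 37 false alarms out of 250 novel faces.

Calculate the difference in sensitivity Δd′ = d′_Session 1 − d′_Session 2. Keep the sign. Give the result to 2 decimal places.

Session 1: z(0.8467) = 1.022, z(0.1800) = -0.915, d' = 1.937
Session 2: z(0.8840) = 1.195, z(0.1480) = -1.045, d' = 2.240
Δd' = d'_Session 1 − d'_Session 2 = 1.937 − 2.240 = -0.303
Session 2 has the higher sensitivity.

Δd′ = -0.30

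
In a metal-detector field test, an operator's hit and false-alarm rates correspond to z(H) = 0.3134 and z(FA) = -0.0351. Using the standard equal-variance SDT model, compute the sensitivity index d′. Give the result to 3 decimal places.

d' = z(H) − z(FA) = 0.3134 − (-0.0351) = 0.3485

d′ = 0.349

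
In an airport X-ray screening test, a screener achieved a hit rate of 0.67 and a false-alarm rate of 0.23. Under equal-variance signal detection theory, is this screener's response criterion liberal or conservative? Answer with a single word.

conservative

z(H) = 0.440, z(FA) = -0.739
c = −½·(z(H) + z(FA)) = 0.1495
c > 0 → conservative criterion (biased toward responding “no”).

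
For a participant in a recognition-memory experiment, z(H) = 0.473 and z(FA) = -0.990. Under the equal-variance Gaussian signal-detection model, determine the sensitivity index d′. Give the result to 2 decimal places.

d' = z(H) − z(FA) = 0.473 − (-0.990) = 1.463

d′ = 1.46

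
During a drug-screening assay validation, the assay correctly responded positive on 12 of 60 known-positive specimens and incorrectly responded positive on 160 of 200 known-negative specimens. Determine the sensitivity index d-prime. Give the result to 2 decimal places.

d-prime = -1.68

H = 12/60 = 0.2000
FA = 160/200 = 0.8000
z(H) = -0.842
z(FA) = 0.842
d' = z(H) − z(FA) = -0.842 − 0.842 = -1.684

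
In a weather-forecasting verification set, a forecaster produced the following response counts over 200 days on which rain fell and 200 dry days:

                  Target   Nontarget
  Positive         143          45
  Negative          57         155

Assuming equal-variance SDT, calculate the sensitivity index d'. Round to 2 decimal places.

H = 143/200 = 0.7150
FA = 45/200 = 0.2250
z(H) = z(0.7150) = 0.568
z(FA) = z(0.2250) = -0.755
d' = z(H) − z(FA) = 0.568 − (-0.755) = 1.323

d' = 1.32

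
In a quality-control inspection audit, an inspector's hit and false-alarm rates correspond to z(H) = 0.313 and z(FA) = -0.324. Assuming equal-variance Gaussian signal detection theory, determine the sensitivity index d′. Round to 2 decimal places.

d′ = 0.64

d' = z(H) − z(FA) = 0.313 − (-0.324) = 0.637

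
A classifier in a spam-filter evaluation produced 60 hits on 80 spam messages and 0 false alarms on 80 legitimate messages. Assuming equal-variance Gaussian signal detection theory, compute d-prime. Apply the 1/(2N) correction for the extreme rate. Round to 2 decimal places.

The false-alarm rate is 0/80 = 0, so apply the 1/(2N) correction: FA → 1/(2·80) = 0.00625.
z(H) = z(0.75000) = 0.674
z(FA) = z(0.00625) = -2.498
d' = 0.674 − (-2.498) = 3.172

d-prime = 3.17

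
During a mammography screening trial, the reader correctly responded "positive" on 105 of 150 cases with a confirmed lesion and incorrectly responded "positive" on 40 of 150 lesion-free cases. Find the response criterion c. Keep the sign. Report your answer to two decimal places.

c = 0.05

H = 105/150 = 0.7000
FA = 40/150 = 0.2667
Φ⁻¹(H) = 0.5244
Φ⁻¹(FA) = -0.6228
c = −½·[z(H) + z(FA)] = −0.5 × (0.5244 + (-0.6228)) = 0.0492
c > 0: the reader has a conservative response bias.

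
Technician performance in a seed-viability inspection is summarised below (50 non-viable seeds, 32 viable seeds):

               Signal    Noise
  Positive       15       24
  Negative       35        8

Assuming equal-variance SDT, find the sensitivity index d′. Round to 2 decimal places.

H = 15/50 = 0.3000
FA = 24/32 = 0.7500
z(H) = -0.5244
z(FA) = 0.6745
d' = z(H) − z(FA) = -0.5244 − 0.6745 = -1.1989

d′ = -1.20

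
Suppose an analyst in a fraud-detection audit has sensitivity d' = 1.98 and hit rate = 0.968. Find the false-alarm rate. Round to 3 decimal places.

false-alarm rate = 0.449

z(hit rate) = z(0.968) = 1.8522
z(FA) = z(H) − d' = 1.8522 − 1.98 = -0.1278
false-alarm rate = Φ(-0.1278) = 0.4492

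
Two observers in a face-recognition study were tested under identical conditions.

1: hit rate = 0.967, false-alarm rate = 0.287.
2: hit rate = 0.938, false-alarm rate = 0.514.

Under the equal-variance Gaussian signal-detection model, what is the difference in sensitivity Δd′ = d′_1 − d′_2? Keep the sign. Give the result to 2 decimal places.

1: z(0.967) = 1.838, z(0.287) = -0.562, d' = 2.400
2: z(0.938) = 1.538, z(0.514) = 0.035, d' = 1.503
Δd' = d'_1 − d'_2 = 2.400 − 1.503 = 0.897
1 has the higher sensitivity.

Δd′ = 0.90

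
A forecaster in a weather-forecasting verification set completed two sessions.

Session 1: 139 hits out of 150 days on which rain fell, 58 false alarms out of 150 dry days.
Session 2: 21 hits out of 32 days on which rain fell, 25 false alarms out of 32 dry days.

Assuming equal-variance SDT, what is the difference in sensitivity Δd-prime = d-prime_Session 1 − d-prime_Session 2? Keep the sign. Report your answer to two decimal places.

Session 1: z(0.9267) = 1.452, z(0.3867) = -0.288, d' = 1.740
Session 2: z(0.6562) = 0.402, z(0.7812) = 0.776, d' = -0.374
Δd' = d'_Session 1 − d'_Session 2 = 1.740 − (-0.374) = 2.114
Session 1 has the higher sensitivity.

Δd-prime = 2.11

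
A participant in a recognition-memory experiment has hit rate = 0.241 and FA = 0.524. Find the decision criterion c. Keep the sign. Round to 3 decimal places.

c = 0.321

Φ⁻¹(H) = -0.7031
Φ⁻¹(FA) = 0.0602
c = −½·[z(H) + z(FA)] = −0.5 × (-0.7031 + 0.0602) = 0.32145
c > 0: the participant has a conservative response bias.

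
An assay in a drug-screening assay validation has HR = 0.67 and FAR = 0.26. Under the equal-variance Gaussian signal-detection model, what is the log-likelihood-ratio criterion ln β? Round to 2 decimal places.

z(H) = z(0.67) = 0.440
z(FA) = z(0.26) = -0.643
ln β = −½·[z(H)² − z(FA)²] = −0.5 × (0.194 − 0.413) = 0.1095

ln β = 0.11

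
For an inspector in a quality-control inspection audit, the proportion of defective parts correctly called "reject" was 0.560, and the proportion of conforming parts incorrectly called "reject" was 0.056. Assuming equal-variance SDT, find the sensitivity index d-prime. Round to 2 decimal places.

Φ⁻¹(0.560) = 0.151, Φ⁻¹(0.056) = -1.589
d' = z(H) − z(FA) = 0.151 − (-1.589) = 1.740

d-prime = 1.74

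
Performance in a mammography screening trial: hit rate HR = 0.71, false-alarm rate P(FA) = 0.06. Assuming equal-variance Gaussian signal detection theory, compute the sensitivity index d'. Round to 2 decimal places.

d' = 2.11

z(H) = z(0.71) = 0.553
z(FA) = z(0.06) = -1.555
d' = z(H) − z(FA) = 0.553 − (-1.555) = 2.108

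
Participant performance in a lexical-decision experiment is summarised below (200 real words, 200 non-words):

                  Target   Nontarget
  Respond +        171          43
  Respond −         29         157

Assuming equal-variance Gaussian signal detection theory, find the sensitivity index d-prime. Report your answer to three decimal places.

H = 171/200 = 0.8550
FA = 43/200 = 0.2150
z(H) = z(0.8550) = 1.0581
z(FA) = z(0.2150) = -0.7892
d' = z(H) − z(FA) = 1.0581 − (-0.7892) = 1.8473

d-prime = 1.847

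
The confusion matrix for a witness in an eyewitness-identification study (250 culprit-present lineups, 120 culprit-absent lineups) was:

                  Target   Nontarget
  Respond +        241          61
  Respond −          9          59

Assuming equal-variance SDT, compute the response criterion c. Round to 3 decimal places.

c = -0.910

H = 241/250 = 0.9640
FA = 61/120 = 0.5083
Φ⁻¹(0.9640) = 1.7991, Φ⁻¹(0.5083) = 0.0208
c = −½·[z(H) + z(FA)] = −0.5 × (1.7991 + 0.0208) = -0.90995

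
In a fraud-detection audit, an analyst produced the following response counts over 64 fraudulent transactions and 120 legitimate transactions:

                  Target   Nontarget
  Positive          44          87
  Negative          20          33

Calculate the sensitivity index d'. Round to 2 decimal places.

H = 44/64 = 0.6875
FA = 87/120 = 0.7250
z(0.6875) = 0.489, z(0.7250) = 0.598
d' = z(H) − z(FA) = 0.489 − 0.598 = -0.109

d' = -0.11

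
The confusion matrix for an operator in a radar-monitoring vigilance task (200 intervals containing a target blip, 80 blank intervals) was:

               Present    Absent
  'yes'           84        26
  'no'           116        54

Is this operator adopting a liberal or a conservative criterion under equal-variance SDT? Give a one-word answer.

z(H) = -0.202, z(FA) = -0.454
c = −½·(z(H) + z(FA)) = 0.328
c > 0 → conservative criterion (biased toward responding “no”).

conservative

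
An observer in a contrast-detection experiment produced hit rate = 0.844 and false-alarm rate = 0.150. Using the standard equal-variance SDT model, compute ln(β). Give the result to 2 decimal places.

ln β = 0.03

z(0.844) = 1.011, z(0.150) = -1.036
ln β = −½·[z(H)² − z(FA)²] = −0.5 × (1.022 − 1.073) = 0.0255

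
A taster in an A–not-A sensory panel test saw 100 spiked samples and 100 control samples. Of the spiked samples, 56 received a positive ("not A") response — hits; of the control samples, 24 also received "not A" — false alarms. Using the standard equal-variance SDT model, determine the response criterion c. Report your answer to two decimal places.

c = 0.28

H = 56/100 = 0.5600
FA = 24/100 = 0.2400
z(H) = z(0.5600) = 0.151
z(FA) = z(0.2400) = -0.706
c = −½·[z(H) + z(FA)] = −0.5 × (0.151 + (-0.706)) = 0.2775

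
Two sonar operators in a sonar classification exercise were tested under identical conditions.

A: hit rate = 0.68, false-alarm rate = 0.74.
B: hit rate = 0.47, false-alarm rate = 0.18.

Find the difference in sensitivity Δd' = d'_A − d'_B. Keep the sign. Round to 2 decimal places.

Δd' = -1.02

A: z(0.68) = 0.468, z(0.74) = 0.643, d' = -0.175
B: z(0.47) = -0.075, z(0.18) = -0.915, d' = 0.840
Δd' = d'_A − d'_B = -0.175 − 0.840 = -1.015
B has the higher sensitivity.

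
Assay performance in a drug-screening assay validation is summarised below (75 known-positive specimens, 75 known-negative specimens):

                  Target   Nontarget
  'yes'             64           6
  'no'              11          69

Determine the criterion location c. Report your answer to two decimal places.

H = 64/75 = 0.8533
FA = 6/75 = 0.0800
z(0.8533) = 1.051, z(0.0800) = -1.405
c = −½·[z(H) + z(FA)] = −0.5 × (1.051 + (-1.405)) = 0.177
c > 0: the assay has a conservative response bias.

c = 0.18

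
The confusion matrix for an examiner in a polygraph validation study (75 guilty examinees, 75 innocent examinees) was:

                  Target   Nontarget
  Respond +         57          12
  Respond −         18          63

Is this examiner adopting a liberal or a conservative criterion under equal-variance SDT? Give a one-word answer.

z(H) = 0.706, z(FA) = -0.994
c = −½·(z(H) + z(FA)) = 0.144
c > 0 → conservative criterion (biased toward responding “no”).

conservative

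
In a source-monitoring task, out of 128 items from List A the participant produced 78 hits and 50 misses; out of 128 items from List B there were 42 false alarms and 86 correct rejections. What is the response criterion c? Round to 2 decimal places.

H = 78/128 = 0.6094
FA = 42/128 = 0.3281
z(0.6094) = 0.278, z(0.3281) = -0.445
c = −½·[z(H) + z(FA)] = −0.5 × (0.278 + (-0.445)) = 0.0835

c = 0.08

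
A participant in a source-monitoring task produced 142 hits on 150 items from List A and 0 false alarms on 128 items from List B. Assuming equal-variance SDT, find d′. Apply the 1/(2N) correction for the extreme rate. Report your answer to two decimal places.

The false-alarm rate is 0/128 = 0, so apply the 1/(2N) correction: FA → 1/(2·128) = 0.00391.
z(H) = z(0.94667) = 1.613
z(FA) = z(0.00391) = -2.660
d' = 1.613 − (-2.660) = 4.273

d′ = 4.27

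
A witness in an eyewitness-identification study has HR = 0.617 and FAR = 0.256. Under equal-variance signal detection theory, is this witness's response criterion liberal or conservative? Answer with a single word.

z(H) = 0.298, z(FA) = -0.656
c = −½·(z(H) + z(FA)) = 0.179
c > 0 → conservative criterion (biased toward responding “no”).

conservative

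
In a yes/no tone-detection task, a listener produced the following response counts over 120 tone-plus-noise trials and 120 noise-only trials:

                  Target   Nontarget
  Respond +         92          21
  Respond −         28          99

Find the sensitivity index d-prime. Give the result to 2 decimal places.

d-prime = 1.66

H = 92/120 = 0.7667
FA = 21/120 = 0.1750
Φ⁻¹(H) = Φ⁻¹(0.7667) = 0.728
Φ⁻¹(FA) = Φ⁻¹(0.1750) = -0.935
d' = z(H) − z(FA) = 0.728 − (-0.935) = 1.663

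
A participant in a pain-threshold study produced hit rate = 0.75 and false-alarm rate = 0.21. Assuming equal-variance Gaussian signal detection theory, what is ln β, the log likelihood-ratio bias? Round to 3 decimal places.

ln β = 0.098

z(0.75) = 0.6745, z(0.21) = -0.8064
ln β = −½·[z(H)² − z(FA)²] = −0.5 × (0.4550 − 0.6503) = 0.09765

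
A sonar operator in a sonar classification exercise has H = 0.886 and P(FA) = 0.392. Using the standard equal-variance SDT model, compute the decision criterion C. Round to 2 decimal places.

z(0.886) = 1.2055, z(0.392) = -0.2741
c = −½·[z(H) + z(FA)] = −0.5 × (1.2055 + (-0.2741)) = -0.4657

C = -0.47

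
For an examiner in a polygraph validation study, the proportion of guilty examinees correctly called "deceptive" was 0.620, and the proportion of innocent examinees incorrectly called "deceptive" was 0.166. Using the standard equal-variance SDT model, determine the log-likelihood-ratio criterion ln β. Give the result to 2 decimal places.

ln β = 0.42

Φ⁻¹(H) = Φ⁻¹(0.620) = 0.305
Φ⁻¹(FA) = Φ⁻¹(0.166) = -0.970
ln β = −½·[z(H)² − z(FA)²] = −0.5 × (0.093 − 0.941) = 0.424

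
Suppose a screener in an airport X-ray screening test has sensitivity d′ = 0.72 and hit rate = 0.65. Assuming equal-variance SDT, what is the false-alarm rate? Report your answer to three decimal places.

z(hit rate) = z(0.65) = 0.3853
z(FA) = z(H) − d' = 0.3853 − 0.72 = -0.3347
false-alarm rate = Φ(-0.3347) = 0.3689

false-alarm rate = 0.369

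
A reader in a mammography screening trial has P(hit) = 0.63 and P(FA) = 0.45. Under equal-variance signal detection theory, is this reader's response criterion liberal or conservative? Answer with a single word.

liberal

z(H) = 0.332, z(FA) = -0.126
c = −½·(z(H) + z(FA)) = -0.103
c < 0 → liberal criterion (biased toward responding “yes”).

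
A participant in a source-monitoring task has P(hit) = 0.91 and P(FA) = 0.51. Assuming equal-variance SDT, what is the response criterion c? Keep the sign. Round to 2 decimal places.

z(H) = 1.341
z(FA) = 0.025
c = −½·[z(H) + z(FA)] = −0.5 × (1.341 + 0.025) = -0.683
c < 0: the participant has a liberal response bias.

c = -0.68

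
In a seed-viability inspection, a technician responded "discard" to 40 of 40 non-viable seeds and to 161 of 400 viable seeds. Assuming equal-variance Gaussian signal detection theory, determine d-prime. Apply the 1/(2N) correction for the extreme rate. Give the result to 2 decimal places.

The hit rate is 40/40 = 1, so apply the 1/(2N) correction: H → 1 − 1/(2·40) = 0.98750.
z(H) = z(0.98750) = 2.241
z(FA) = z(0.40250) = -0.247
d' = 2.241 − (-0.247) = 2.488

d-prime = 2.49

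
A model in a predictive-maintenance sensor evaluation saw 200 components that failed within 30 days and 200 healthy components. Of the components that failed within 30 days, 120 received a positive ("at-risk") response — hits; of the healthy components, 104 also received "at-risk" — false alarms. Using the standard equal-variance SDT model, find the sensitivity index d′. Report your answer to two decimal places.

H = 120/200 = 0.6000
FA = 104/200 = 0.5200
z(H) = z(0.6000) = 0.253
z(FA) = z(0.5200) = 0.050
d' = z(H) − z(FA) = 0.253 − 0.050 = 0.203

d′ = 0.20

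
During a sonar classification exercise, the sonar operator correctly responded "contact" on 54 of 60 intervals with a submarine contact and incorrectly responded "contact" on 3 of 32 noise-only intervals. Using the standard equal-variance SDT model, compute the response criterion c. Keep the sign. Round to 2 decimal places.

H = 54/60 = 0.9000
FA = 3/32 = 0.0938
z(H) = z(0.9000) = 1.282
z(FA) = z(0.0938) = -1.318
c = −½·[z(H) + z(FA)] = −0.5 × (1.282 + (-1.318)) = 0.018
c > 0: the sonar operator has a conservative response bias.

c = 0.02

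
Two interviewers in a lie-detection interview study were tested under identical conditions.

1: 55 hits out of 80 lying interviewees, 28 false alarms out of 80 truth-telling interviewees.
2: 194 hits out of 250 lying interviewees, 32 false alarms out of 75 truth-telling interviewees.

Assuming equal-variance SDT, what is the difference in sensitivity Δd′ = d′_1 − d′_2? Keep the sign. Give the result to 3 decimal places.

1: z(0.6875) = 0.4888, z(0.3500) = -0.3853, d' = 0.8741
2: z(0.7760) = 0.7588, z(0.4267) = -0.1848, d' = 0.9436
Δd' = d'_1 − d'_2 = 0.8741 − 0.9436 = -0.0695
2 has the higher sensitivity.

Δd′ = -0.070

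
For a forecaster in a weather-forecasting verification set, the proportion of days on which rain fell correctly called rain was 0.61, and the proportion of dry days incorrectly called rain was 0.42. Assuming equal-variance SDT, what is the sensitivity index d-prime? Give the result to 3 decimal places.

d-prime = 0.481

Φ⁻¹(0.61) = 0.2793, Φ⁻¹(0.42) = -0.2019
d' = z(H) − z(FA) = 0.2793 − (-0.2019) = 0.4812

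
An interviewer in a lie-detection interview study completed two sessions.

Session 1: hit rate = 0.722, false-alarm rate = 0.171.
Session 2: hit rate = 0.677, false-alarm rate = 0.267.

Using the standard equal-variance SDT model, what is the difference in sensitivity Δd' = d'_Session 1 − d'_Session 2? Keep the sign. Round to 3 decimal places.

Session 1: z(0.722) = 0.5888, z(0.171) = -0.9502, d' = 1.5390
Session 2: z(0.677) = 0.4593, z(0.267) = -0.6219, d' = 1.0812
Δd' = d'_Session 1 − d'_Session 2 = 1.5390 − 1.0812 = 0.4578
Session 1 has the higher sensitivity.

Δd' = 0.458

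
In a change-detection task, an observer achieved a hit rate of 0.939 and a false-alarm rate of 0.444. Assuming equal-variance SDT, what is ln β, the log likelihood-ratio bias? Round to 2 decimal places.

z(H) = 1.546
z(FA) = -0.141
ln β = −½·[z(H)² − z(FA)²] = −0.5 × (2.390 − 0.020) = -1.185

ln β = -1.19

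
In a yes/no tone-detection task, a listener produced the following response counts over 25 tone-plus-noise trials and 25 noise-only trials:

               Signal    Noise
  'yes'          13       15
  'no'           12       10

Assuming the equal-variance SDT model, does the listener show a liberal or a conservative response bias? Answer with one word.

z(H) = 0.050, z(FA) = 0.253
c = −½·(z(H) + z(FA)) = -0.1515
c < 0 → liberal criterion (biased toward responding “yes”).

liberal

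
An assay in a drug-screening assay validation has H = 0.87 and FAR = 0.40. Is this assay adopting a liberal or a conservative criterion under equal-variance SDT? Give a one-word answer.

z(H) = 1.126, z(FA) = -0.253
c = −½·(z(H) + z(FA)) = -0.4365
c < 0 → liberal criterion (biased toward responding “yes”).

liberal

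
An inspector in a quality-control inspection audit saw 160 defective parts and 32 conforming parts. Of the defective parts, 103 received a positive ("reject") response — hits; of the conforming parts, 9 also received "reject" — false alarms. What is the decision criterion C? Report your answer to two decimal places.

C = 0.11

H = 103/160 = 0.6438
FA = 9/32 = 0.2812
z(H) = 0.3686
z(FA) = -0.5793
c = −½·[z(H) + z(FA)] = −0.5 × (0.3686 + (-0.5793)) = 0.10535
c > 0: the inspector has a conservative response bias.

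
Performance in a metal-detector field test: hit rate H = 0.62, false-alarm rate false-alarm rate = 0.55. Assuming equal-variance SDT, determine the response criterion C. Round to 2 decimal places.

C = -0.22

z(H) = z(0.62) = 0.3055
z(FA) = z(0.55) = 0.1257
c = −½·[z(H) + z(FA)] = −0.5 × (0.3055 + 0.1257) = -0.2156
c < 0: the operator has a liberal response bias.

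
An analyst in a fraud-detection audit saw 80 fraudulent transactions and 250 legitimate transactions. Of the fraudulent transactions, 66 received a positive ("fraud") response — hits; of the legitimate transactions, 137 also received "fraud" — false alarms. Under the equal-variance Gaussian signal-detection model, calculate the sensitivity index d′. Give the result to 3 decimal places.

d′ = 0.814

H = 66/80 = 0.8250
FA = 137/250 = 0.5480
z(H) = 0.9346
z(FA) = 0.1206
d' = z(H) − z(FA) = 0.9346 − 0.1206 = 0.8140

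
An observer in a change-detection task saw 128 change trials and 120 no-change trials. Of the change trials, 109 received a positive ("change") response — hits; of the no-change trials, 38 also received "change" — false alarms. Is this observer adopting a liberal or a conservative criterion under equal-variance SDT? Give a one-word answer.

liberal

z(H) = 1.043, z(FA) = -0.477
c = −½·(z(H) + z(FA)) = -0.283
c < 0 → liberal criterion (biased toward responding “yes”).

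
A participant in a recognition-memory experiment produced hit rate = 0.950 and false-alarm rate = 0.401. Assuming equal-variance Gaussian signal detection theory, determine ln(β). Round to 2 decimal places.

ln β = -1.32

z(H) = 1.645
z(FA) = -0.251
ln β = −½·[z(H)² − z(FA)²] = −0.5 × (2.706 − 0.063) = -1.3215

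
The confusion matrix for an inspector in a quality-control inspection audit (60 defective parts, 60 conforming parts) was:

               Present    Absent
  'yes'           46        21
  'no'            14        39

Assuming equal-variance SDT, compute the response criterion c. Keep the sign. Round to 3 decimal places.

H = 46/60 = 0.7667
FA = 21/60 = 0.3500
z(0.7667) = 0.7280, z(0.3500) = -0.3853
c = −½·[z(H) + z(FA)] = −0.5 × (0.7280 + (-0.3853)) = -0.17135
c < 0: the inspector has a liberal response bias.

c = -0.171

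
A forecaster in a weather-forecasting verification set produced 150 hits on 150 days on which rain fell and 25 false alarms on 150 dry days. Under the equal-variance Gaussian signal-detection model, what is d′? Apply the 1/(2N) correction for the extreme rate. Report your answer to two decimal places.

The hit rate is 150/150 = 1, so apply the 1/(2N) correction: H → 1 − 1/(2·150) = 0.99667.
z(H) = z(0.99667) = 2.713
z(FA) = z(0.16667) = -0.967
d' = 2.713 − (-0.967) = 3.680

d′ = 3.68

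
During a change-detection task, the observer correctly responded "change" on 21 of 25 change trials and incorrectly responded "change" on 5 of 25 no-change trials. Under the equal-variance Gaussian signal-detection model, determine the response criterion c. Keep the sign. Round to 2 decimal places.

H = 21/25 = 0.8400
FA = 5/25 = 0.2000
z(H) = z(0.8400) = 0.9945
z(FA) = z(0.2000) = -0.8416
c = −½·[z(H) + z(FA)] = −0.5 × (0.9945 + (-0.8416)) = -0.07645

c = -0.08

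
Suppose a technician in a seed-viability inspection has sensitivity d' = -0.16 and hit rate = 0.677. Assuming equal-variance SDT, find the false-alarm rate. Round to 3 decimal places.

false-alarm rate = 0.732

z(hit rate) = z(0.677) = 0.4593
z(FA) = z(H) − d' = 0.4593 − (-0.16) = 0.6193
false-alarm rate = Φ(0.6193) = 0.7321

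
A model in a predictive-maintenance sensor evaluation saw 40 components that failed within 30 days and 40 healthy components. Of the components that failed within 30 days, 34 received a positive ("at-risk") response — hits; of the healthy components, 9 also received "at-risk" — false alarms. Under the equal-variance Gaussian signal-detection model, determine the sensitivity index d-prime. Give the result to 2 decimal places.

H = 34/40 = 0.8500
FA = 9/40 = 0.2250
z(0.8500) = 1.036, z(0.2250) = -0.755
d' = z(H) − z(FA) = 1.036 − (-0.755) = 1.791

d-prime = 1.79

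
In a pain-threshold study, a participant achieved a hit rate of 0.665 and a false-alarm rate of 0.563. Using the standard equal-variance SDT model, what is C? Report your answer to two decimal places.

C = -0.29

z(0.665) = 0.426, z(0.563) = 0.159
c = −½·[z(H) + z(FA)] = −0.5 × (0.426 + 0.159) = -0.2925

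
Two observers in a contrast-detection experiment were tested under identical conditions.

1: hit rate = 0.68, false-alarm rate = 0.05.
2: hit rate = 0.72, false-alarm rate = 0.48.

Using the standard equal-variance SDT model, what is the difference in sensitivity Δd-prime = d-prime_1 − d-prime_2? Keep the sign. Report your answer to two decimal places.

Δd-prime = 1.48

1: z(0.68) = 0.468, z(0.05) = -1.645, d' = 2.113
2: z(0.72) = 0.583, z(0.48) = -0.050, d' = 0.633
Δd' = d'_1 − d'_2 = 2.113 − 0.633 = 1.480
1 has the higher sensitivity.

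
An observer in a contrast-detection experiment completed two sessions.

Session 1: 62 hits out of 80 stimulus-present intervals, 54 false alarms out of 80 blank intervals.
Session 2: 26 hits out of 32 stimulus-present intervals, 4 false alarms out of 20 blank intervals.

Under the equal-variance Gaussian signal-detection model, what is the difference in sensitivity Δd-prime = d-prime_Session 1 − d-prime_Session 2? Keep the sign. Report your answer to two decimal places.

Δd-prime = -1.43

Session 1: z(0.7750) = 0.755, z(0.6750) = 0.454, d' = 0.301
Session 2: z(0.8125) = 0.887, z(0.2000) = -0.842, d' = 1.729
Δd' = d'_Session 1 − d'_Session 2 = 0.301 − 1.729 = -1.428
Session 2 has the higher sensitivity.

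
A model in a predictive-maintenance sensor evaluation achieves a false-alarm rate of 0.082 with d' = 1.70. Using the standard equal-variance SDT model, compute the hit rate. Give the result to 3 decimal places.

hit rate = 0.621

z(false-alarm rate) = z(0.082) = -1.3917
z(H) = z(FA) + d' = -1.3917 + 1.70 = 0.3083
hit rate = Φ(0.3083) = 0.6211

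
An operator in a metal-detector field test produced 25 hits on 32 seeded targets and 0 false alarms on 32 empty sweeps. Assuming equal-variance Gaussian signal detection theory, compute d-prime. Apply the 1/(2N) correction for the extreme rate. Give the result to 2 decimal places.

The false-alarm rate is 0/32 = 0, so apply the 1/(2N) correction: FA → 1/(2·32) = 0.01562.
z(H) = z(0.78125) = 0.776
z(FA) = z(0.01562) = -2.154
d' = 0.776 − (-2.154) = 2.930

d-prime = 2.93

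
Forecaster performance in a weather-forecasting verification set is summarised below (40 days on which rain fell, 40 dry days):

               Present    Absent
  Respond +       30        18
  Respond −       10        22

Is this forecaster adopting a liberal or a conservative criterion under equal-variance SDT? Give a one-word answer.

z(H) = 0.674, z(FA) = -0.126
c = −½·(z(H) + z(FA)) = -0.274
c < 0 → liberal criterion (biased toward responding “yes”).

liberal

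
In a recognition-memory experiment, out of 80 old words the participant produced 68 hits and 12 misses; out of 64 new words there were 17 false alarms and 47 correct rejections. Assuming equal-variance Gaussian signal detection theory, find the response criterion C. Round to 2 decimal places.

C = -0.21

H = 68/80 = 0.8500
FA = 17/64 = 0.2656
z(H) = z(0.8500) = 1.036
z(FA) = z(0.2656) = -0.626
c = −½·[z(H) + z(FA)] = −0.5 × (1.036 + (-0.626)) = -0.205
c < 0: the participant has a liberal response bias.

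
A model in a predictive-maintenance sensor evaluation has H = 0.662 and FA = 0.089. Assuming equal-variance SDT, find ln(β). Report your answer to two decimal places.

Φ⁻¹(H) = 0.418
Φ⁻¹(FA) = -1.347
ln β = −½·[z(H)² − z(FA)²] = −0.5 × (0.175 − 1.814) = 0.8195

ln β = 0.82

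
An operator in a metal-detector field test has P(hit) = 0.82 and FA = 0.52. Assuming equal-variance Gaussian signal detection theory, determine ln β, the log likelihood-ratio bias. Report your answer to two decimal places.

z(H) = z(0.82) = 0.915
z(FA) = z(0.52) = 0.050
ln β = −½·[z(H)² − z(FA)²] = −0.5 × (0.837 − 0.003) = -0.417

ln β = -0.42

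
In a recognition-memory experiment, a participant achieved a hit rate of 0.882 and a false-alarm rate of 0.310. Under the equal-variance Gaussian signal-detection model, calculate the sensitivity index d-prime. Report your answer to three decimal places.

Φ⁻¹(0.882) = 1.1850, Φ⁻¹(0.310) = -0.4959
d' = z(H) − z(FA) = 1.1850 − (-0.4959) = 1.6809

d-prime = 1.681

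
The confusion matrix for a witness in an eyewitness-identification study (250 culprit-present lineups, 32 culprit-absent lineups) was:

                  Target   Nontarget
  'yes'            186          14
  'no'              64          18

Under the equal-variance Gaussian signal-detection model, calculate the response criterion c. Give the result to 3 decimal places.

c = -0.249

H = 186/250 = 0.7440
FA = 14/32 = 0.4375
z(H) = z(0.7440) = 0.6557
z(FA) = z(0.4375) = -0.1573
c = −½·[z(H) + z(FA)] = −0.5 × (0.6557 + (-0.1573)) = -0.2492
c < 0: the witness has a liberal response bias.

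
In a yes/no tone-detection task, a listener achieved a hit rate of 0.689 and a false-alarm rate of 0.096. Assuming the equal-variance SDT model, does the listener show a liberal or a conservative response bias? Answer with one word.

conservative

z(H) = 0.493, z(FA) = -1.305
c = −½·(z(H) + z(FA)) = 0.406
c > 0 → conservative criterion (biased toward responding “no”).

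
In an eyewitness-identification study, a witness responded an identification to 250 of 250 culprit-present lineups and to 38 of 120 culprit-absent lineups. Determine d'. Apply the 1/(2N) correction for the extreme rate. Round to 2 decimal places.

d' = 3.36

The hit rate is 250/250 = 1, so apply the 1/(2N) correction: H → 1 − 1/(2·250) = 0.99800.
z(H) = z(0.99800) = 2.878
z(FA) = z(0.31667) = -0.477
d' = 2.878 − (-0.477) = 3.355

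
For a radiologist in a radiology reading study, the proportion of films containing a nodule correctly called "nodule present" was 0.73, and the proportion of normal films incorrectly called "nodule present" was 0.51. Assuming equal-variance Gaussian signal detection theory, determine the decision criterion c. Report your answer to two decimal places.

z(0.73) = 0.6128, z(0.51) = 0.0251
c = −½·[z(H) + z(FA)] = −0.5 × (0.6128 + 0.0251) = -0.31895

c = -0.32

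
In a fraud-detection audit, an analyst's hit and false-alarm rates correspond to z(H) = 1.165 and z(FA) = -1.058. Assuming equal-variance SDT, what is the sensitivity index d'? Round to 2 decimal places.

d' = 2.22

d' = z(H) − z(FA) = 1.165 − (-1.058) = 2.223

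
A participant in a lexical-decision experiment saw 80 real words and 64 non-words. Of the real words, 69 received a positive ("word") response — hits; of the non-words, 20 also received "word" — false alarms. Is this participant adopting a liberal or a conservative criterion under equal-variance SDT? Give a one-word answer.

liberal

z(H) = 1.092, z(FA) = -0.489
c = −½·(z(H) + z(FA)) = -0.3015
c < 0 → liberal criterion (biased toward responding “yes”).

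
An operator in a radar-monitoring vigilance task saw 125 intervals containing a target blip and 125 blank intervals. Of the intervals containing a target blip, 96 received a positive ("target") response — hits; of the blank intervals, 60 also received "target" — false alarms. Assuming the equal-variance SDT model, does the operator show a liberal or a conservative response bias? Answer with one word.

z(H) = 0.732, z(FA) = -0.050
c = −½·(z(H) + z(FA)) = -0.341
c < 0 → liberal criterion (biased toward responding “yes”).

liberal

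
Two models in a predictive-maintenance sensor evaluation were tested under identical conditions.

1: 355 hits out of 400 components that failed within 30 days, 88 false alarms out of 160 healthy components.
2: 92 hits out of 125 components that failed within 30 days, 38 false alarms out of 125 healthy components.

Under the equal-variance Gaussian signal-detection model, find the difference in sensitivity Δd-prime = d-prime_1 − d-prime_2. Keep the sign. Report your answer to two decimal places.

1: z(0.8875) = 1.213, z(0.5500) = 0.126, d' = 1.087
2: z(0.7360) = 0.631, z(0.3040) = -0.513, d' = 1.144
Δd' = d'_1 − d'_2 = 1.087 − 1.144 = -0.057
2 has the higher sensitivity.

Δd-prime = -0.06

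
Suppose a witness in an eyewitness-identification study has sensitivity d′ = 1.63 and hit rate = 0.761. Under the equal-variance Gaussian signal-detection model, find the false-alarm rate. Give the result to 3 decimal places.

z(hit rate) = z(0.761) = 0.7095
z(FA) = z(H) − d' = 0.7095 − 1.63 = -0.9205
false-alarm rate = Φ(-0.9205) = 0.1787

false-alarm rate = 0.179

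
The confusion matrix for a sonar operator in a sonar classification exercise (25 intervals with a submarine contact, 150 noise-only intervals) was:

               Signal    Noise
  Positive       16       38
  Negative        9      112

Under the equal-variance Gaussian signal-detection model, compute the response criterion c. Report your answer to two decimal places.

c = 0.15

H = 16/25 = 0.6400
FA = 38/150 = 0.2533
z(0.6400) = 0.358, z(0.2533) = -0.664
c = −½·[z(H) + z(FA)] = −0.5 × (0.358 + (-0.664)) = 0.153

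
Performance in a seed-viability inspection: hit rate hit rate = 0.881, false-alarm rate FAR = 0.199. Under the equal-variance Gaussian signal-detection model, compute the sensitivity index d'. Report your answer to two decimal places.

d' = 2.03

z(H) = 1.180
z(FA) = -0.845
d' = z(H) − z(FA) = 1.180 − (-0.845) = 2.025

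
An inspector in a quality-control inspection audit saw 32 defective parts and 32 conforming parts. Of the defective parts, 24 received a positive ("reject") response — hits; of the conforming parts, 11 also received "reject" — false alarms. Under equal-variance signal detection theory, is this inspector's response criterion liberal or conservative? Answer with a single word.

z(H) = 0.674, z(FA) = -0.402
c = −½·(z(H) + z(FA)) = -0.136
c < 0 → liberal criterion (biased toward responding “yes”).

liberal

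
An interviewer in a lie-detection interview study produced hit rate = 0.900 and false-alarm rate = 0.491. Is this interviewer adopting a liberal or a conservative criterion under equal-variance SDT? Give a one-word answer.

liberal

z(H) = 1.282, z(FA) = -0.023
c = −½·(z(H) + z(FA)) = -0.6295
c < 0 → liberal criterion (biased toward responding “yes”).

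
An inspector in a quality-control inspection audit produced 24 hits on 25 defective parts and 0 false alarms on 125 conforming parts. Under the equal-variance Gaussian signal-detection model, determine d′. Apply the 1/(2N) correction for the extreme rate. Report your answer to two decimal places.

d′ = 4.40

The false-alarm rate is 0/125 = 0, so apply the 1/(2N) correction: FA → 1/(2·125) = 0.00400.
z(H) = z(0.96000) = 1.751
z(FA) = z(0.00400) = -2.652
d' = 1.751 − (-2.652) = 4.403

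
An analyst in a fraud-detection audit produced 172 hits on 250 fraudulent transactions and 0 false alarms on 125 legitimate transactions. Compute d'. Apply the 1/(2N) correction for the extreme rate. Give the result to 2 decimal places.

The false-alarm rate is 0/125 = 0, so apply the 1/(2N) correction: FA → 1/(2·125) = 0.00400.
z(H) = z(0.68800) = 0.490
z(FA) = z(0.00400) = -2.652
d' = 0.490 − (-2.652) = 3.142

d' = 3.14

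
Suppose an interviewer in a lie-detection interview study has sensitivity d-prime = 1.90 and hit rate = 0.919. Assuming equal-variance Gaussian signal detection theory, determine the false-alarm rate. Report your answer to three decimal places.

false-alarm rate = 0.308

z(hit rate) = z(0.919) = 1.3984
z(FA) = z(H) − d' = 1.3984 − 1.90 = -0.5016
false-alarm rate = Φ(-0.5016) = 0.3080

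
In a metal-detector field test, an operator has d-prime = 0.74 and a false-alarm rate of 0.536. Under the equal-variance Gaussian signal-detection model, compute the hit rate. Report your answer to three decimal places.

hit rate = 0.797

z(false-alarm rate) = z(0.536) = 0.0904
z(H) = z(FA) + d' = 0.0904 + 0.74 = 0.8304
hit rate = Φ(0.8304) = 0.7968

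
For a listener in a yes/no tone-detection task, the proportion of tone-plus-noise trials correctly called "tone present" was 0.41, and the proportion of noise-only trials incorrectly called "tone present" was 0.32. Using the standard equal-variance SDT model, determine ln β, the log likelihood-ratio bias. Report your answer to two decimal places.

z(H) = z(0.41) = -0.228
z(FA) = z(0.32) = -0.468
ln β = −½·[z(H)² − z(FA)²] = −0.5 × (0.052 − 0.219) = 0.0835

ln β = 0.08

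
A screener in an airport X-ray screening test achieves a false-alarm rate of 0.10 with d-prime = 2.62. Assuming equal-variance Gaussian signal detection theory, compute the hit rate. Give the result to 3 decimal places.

z(false-alarm rate) = z(0.10) = -1.2816
z(H) = z(FA) + d' = -1.2816 + 2.62 = 1.3384
hit rate = Φ(1.3384) = 0.9096

hit rate = 0.910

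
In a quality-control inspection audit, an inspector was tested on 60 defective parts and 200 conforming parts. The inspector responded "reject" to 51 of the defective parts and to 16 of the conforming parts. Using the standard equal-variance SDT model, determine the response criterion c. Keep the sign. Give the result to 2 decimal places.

H = 51/60 = 0.8500
FA = 16/200 = 0.0800
z(0.8500) = 1.0364, z(0.0800) = -1.4051
c = −½·[z(H) + z(FA)] = −0.5 × (1.0364 + (-1.4051)) = 0.18435

c = 0.18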